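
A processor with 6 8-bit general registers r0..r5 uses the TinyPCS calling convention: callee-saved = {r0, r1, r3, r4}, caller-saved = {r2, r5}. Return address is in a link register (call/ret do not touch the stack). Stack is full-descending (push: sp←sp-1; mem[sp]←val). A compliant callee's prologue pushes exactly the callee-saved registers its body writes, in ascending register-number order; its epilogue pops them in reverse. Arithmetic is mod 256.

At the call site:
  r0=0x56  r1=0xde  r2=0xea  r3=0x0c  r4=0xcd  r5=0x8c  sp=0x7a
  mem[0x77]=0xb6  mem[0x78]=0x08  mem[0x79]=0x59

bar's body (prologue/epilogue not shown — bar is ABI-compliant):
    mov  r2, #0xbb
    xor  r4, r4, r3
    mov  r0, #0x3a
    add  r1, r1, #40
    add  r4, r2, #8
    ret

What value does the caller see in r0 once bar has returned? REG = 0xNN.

prologue: push r0 -> mem[0x79]=0x56, sp=0x79
prologue: push r1 -> mem[0x78]=0xde, sp=0x78
prologue: push r4 -> mem[0x77]=0xcd, sp=0x77
body[0] mov  r2, #0xbb -> r2=0xbb
body[1] xor  r4, r4, r3 -> r4=0xc1
body[2] mov  r0, #0x3a -> r0=0x3a
body[3] add  r1, r1, #40 -> r1=0x06
body[4] add  r4, r2, #8 -> r4=0xc3
epilogue: pop r4=0xcd, sp=0x78
epilogue: pop r1=0xde, sp=0x79
epilogue: pop r0=0x56, sp=0x7a
r0 is callee-saved -> restored

REG = 0x56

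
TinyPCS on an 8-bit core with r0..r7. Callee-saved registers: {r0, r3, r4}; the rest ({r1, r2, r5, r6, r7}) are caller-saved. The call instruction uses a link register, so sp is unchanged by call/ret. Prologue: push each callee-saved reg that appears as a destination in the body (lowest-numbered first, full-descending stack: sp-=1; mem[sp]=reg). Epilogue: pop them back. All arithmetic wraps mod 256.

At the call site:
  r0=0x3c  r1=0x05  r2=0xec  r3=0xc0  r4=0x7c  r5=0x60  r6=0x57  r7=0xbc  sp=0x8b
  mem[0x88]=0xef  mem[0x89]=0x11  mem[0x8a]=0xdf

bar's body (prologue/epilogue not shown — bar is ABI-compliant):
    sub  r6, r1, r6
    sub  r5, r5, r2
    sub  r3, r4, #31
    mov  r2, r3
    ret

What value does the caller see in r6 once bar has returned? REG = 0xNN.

REG = 0xae

prologue: push r3 → mem[0x8a]=0xc0, sp=0x8a
body[0] sub  r6, r1, r6 → r6=0xae
body[1] sub  r5, r5, r2 → r5=0x74
body[2] sub  r3, r4, #31 → r3=0x5d
body[3] mov  r2, r3 → r2=0x5d
epilogue: pop r3=0xc0, sp=0x8b
r6 is caller-saved → body value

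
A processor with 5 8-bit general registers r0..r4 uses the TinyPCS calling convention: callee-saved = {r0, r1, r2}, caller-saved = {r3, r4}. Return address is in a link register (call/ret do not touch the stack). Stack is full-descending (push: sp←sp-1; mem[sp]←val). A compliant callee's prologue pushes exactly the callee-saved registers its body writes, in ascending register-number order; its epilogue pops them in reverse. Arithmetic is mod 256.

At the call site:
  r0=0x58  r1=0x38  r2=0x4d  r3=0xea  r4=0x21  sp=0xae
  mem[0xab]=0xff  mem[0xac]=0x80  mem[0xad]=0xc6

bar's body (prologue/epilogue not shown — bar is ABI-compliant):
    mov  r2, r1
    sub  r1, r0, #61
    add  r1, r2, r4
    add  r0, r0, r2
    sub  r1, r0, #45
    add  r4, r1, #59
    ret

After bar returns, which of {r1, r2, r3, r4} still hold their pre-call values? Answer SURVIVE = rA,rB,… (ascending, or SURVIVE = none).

SURVIVE = r1,r2,r3

prologue: push r0 -> mem[0xad]=0x58, sp=0xad
prologue: push r1 -> mem[0xac]=0x38, sp=0xac
prologue: push r2 -> mem[0xab]=0x4d, sp=0xab
body[0] mov  r2, r1 -> r2=0x38
body[1] sub  r1, r0, #61 -> r1=0x1b
body[2] add  r1, r2, r4 -> r1=0x59
body[3] add  r0, r0, r2 -> r0=0x90
body[4] sub  r1, r0, #45 -> r1=0x63
body[5] add  r4, r1, #59 -> r4=0x9e
epilogue: pop r2=0x4d, sp=0xac
epilogue: pop r1=0x38, sp=0xad
epilogue: pop r0=0x58, sp=0xae
r1: callee-saved, written=True
r2: callee-saved, written=True
r3: caller-saved, written=False
r4: caller-saved, written=True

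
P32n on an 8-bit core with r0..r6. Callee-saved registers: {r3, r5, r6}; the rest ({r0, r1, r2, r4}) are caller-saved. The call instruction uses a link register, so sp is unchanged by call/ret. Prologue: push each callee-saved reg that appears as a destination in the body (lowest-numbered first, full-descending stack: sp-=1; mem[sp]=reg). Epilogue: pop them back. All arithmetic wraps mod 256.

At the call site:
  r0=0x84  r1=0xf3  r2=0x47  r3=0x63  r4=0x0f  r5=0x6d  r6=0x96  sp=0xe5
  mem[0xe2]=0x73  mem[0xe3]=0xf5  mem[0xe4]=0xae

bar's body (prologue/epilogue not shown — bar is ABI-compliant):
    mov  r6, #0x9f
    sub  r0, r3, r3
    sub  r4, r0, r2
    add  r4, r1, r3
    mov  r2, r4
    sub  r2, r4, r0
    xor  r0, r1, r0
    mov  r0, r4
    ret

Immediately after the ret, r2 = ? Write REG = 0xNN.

REG = 0x56

prologue: push r6 → mem[0xe4]=0x96, sp=0xe4
body[0] mov  r6, #0x9f → r6=0x9f
body[1] sub  r0, r3, r3 → r0=0x00
body[2] sub  r4, r0, r2 → r4=0xb9
body[3] add  r4, r1, r3 → r4=0x56
body[4] mov  r2, r4 → r2=0x56
body[5] sub  r2, r4, r0 → r2=0x56
body[6] xor  r0, r1, r0 → r0=0xf3
body[7] mov  r0, r4 → r0=0x56
epilogue: pop r6=0x96, sp=0xe5
r2 is caller-saved → body value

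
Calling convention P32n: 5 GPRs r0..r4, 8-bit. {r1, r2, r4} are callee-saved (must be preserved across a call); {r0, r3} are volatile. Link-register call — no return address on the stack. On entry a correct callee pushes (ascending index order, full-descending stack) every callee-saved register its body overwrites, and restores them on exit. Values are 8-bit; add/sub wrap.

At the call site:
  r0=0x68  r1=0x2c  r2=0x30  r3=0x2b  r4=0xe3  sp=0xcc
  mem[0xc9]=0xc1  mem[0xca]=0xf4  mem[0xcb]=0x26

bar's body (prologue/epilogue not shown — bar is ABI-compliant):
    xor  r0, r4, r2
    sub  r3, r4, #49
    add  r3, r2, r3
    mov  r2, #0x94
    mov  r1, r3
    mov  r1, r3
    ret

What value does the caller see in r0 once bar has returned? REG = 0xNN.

REG = 0xd3

prologue: push r1 -> mem[0xcb]=0x2c, sp=0xcb
prologue: push r2 -> mem[0xca]=0x30, sp=0xca
body[0] xor  r0, r4, r2 -> r0=0xd3
body[1] sub  r3, r4, #49 -> r3=0xb2
body[2] add  r3, r2, r3 -> r3=0xe2
body[3] mov  r2, #0x94 -> r2=0x94
body[4] mov  r1, r3 -> r1=0xe2
body[5] mov  r1, r3 -> r1=0xe2
epilogue: pop r2=0x30, sp=0xcb
epilogue: pop r1=0x2c, sp=0xcc
r0 is caller-saved -> body value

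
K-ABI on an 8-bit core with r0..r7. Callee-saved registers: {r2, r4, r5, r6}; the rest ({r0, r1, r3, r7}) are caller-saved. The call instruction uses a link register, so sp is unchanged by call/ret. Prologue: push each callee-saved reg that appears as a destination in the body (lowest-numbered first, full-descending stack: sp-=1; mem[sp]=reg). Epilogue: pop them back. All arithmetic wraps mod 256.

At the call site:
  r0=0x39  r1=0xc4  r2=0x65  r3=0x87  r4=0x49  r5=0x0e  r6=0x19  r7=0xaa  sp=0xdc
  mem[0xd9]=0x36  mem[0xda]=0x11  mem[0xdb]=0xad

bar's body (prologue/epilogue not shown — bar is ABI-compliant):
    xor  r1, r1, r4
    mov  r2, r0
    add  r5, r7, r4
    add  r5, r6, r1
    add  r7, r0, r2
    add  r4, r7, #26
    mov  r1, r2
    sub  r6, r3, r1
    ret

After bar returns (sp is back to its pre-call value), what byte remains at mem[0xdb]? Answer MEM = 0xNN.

MEM = 0x65

prologue: push r2 → mem[0xdb]=0x65, sp=0xdb
prologue: push r4 → mem[0xda]=0x49, sp=0xda
prologue: push r5 → mem[0xd9]=0x0e, sp=0xd9
prologue: push r6 → mem[0xd8]=0x19, sp=0xd8
body[0] xor  r1, r1, r4 → r1=0x8d
body[1] mov  r2, r0 → r2=0x39
body[2] add  r5, r7, r4 → r5=0xf3
body[3] add  r5, r6, r1 → r5=0xa6
body[4] add  r7, r0, r2 → r7=0x72
body[5] add  r4, r7, #26 → r4=0x8c
body[6] mov  r1, r2 → r1=0x39
body[7] sub  r6, r3, r1 → r6=0x4e
epilogue: pop r6=0x19, sp=0xd9
epilogue: pop r5=0x0e, sp=0xda
epilogue: pop r4=0x49, sp=0xdb
epilogue: pop r2=0x65, sp=0xdc
prologue pushed ['r2', 'r4', 'r5', 'r6'] at ['0xdb', '0xda', '0xd9', '0xd8']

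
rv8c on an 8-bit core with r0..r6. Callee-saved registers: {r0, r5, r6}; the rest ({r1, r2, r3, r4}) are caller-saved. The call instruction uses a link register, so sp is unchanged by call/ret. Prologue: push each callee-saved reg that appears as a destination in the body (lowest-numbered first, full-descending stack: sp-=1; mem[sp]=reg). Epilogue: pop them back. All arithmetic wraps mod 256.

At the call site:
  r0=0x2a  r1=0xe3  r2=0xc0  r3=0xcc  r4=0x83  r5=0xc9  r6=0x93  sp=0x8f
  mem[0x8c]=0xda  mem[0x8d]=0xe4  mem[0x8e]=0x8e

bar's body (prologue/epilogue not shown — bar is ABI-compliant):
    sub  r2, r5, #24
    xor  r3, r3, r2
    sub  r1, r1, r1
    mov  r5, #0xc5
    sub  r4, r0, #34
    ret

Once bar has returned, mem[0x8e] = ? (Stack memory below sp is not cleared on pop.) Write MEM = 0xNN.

prologue: push r5 -> mem[0x8e]=0xc9, sp=0x8e
body[0] sub  r2, r5, #24 -> r2=0xb1
body[1] xor  r3, r3, r2 -> r3=0x7d
body[2] sub  r1, r1, r1 -> r1=0x00
body[3] mov  r5, #0xc5 -> r5=0xc5
body[4] sub  r4, r0, #34 -> r4=0x08
epilogue: pop r5=0xc9, sp=0x8f
prologue pushed ['r5'] at ['0x8e']

MEM = 0xc9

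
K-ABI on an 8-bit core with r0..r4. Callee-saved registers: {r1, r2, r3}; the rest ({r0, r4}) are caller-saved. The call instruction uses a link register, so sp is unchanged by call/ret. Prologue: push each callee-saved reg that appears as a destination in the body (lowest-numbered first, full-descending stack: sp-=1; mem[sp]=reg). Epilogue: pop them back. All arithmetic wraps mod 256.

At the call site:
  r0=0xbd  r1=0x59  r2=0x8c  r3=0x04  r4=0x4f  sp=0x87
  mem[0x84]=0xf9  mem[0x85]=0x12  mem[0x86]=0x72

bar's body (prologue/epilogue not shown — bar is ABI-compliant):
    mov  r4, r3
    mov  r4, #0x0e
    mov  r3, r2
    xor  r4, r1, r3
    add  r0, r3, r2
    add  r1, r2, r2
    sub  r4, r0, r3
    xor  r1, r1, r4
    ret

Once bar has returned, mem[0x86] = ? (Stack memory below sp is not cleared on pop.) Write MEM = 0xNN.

MEM = 0x59

prologue: push r1 -> mem[0x86]=0x59, sp=0x86
prologue: push r3 -> mem[0x85]=0x04, sp=0x85
body[0] mov  r4, r3 -> r4=0x04
body[1] mov  r4, #0x0e -> r4=0x0e
body[2] mov  r3, r2 -> r3=0x8c
body[3] xor  r4, r1, r3 -> r4=0xd5
body[4] add  r0, r3, r2 -> r0=0x18
body[5] add  r1, r2, r2 -> r1=0x18
body[6] sub  r4, r0, r3 -> r4=0x8c
body[7] xor  r1, r1, r4 -> r1=0x94
epilogue: pop r3=0x04, sp=0x86
epilogue: pop r1=0x59, sp=0x87
prologue pushed ['r1', 'r3'] at ['0x86', '0x85']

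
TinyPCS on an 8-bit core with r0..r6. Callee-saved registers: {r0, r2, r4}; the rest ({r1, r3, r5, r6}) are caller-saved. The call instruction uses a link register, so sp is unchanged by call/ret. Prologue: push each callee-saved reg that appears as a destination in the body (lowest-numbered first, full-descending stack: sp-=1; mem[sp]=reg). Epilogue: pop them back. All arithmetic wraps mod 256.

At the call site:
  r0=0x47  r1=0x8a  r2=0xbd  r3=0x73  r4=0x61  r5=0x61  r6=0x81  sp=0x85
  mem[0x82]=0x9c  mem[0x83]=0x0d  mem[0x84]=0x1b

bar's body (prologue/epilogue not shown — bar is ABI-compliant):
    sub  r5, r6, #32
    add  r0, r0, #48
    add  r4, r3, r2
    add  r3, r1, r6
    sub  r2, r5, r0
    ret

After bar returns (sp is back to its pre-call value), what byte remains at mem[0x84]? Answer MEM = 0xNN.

MEM = 0x47

prologue: push r0 → mem[0x84]=0x47, sp=0x84
prologue: push r2 → mem[0x83]=0xbd, sp=0x83
prologue: push r4 → mem[0x82]=0x61, sp=0x82
body[0] sub  r5, r6, #32 → r5=0x61
body[1] add  r0, r0, #48 → r0=0x77
body[2] add  r4, r3, r2 → r4=0x30
body[3] add  r3, r1, r6 → r3=0x0b
body[4] sub  r2, r5, r0 → r2=0xea
epilogue: pop r4=0x61, sp=0x83
epilogue: pop r2=0xbd, sp=0x84
epilogue: pop r0=0x47, sp=0x85
prologue pushed ['r0', 'r2', 'r4'] at ['0x84', '0x83', '0x82']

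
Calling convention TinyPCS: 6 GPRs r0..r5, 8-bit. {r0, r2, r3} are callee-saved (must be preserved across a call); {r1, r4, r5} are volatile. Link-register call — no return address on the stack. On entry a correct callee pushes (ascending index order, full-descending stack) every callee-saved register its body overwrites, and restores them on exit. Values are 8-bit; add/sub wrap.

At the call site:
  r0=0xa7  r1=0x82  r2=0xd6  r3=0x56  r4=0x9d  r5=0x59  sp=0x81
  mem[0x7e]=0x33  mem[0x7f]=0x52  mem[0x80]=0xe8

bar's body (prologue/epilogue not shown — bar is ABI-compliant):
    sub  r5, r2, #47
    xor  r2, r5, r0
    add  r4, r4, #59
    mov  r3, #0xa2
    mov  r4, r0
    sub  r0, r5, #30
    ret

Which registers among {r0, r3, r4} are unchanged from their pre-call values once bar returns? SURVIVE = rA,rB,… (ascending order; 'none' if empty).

prologue: push r0 → mem[0x80]=0xa7, sp=0x80
prologue: push r2 → mem[0x7f]=0xd6, sp=0x7f
prologue: push r3 → mem[0x7e]=0x56, sp=0x7e
body[0] sub  r5, r2, #47 → r5=0xa7
body[1] xor  r2, r5, r0 → r2=0x00
body[2] add  r4, r4, #59 → r4=0xd8
body[3] mov  r3, #0xa2 → r3=0xa2
body[4] mov  r4, r0 → r4=0xa7
body[5] sub  r0, r5, #30 → r0=0x89
epilogue: pop r3=0x56, sp=0x7f
epilogue: pop r2=0xd6, sp=0x80
epilogue: pop r0=0xa7, sp=0x81
r0: callee-saved, written=True
r3: callee-saved, written=True
r4: caller-saved, written=True

SURVIVE = r0,r3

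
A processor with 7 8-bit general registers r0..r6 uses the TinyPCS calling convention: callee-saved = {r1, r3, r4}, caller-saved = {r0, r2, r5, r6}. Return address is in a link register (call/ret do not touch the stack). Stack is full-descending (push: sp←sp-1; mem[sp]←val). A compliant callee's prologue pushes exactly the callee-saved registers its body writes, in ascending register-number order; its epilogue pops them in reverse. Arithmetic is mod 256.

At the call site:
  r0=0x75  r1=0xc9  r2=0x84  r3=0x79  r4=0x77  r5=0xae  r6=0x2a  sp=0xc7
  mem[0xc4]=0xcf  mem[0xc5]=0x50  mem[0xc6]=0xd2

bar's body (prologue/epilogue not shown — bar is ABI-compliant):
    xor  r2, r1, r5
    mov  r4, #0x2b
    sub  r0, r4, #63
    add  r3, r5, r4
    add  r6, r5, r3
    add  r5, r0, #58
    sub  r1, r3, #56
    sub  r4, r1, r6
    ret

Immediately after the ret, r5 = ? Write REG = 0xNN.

prologue: push r1 → mem[0xc6]=0xc9, sp=0xc6
prologue: push r3 → mem[0xc5]=0x79, sp=0xc5
prologue: push r4 → mem[0xc4]=0x77, sp=0xc4
body[0] xor  r2, r1, r5 → r2=0x67
body[1] mov  r4, #0x2b → r4=0x2b
body[2] sub  r0, r4, #63 → r0=0xec
body[3] add  r3, r5, r4 → r3=0xd9
body[4] add  r6, r5, r3 → r6=0x87
body[5] add  r5, r0, #58 → r5=0x26
body[6] sub  r1, r3, #56 → r1=0xa1
body[7] sub  r4, r1, r6 → r4=0x1a
epilogue: pop r4=0x77, sp=0xc5
epilogue: pop r3=0x79, sp=0xc6
epilogue: pop r1=0xc9, sp=0xc7
r5 is caller-saved → body value

REG = 0x26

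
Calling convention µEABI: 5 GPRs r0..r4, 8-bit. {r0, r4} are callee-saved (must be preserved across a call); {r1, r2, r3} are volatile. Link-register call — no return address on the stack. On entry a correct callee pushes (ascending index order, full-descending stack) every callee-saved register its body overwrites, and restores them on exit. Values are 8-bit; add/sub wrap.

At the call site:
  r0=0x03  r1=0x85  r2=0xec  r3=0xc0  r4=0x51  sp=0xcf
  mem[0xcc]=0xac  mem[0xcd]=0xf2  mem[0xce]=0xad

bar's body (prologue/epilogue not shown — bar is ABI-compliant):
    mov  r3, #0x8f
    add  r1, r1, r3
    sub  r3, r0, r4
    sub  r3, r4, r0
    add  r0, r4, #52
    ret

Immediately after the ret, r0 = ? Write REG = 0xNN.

prologue: push r0 -> mem[0xce]=0x03, sp=0xce
body[0] mov  r3, #0x8f -> r3=0x8f
body[1] add  r1, r1, r3 -> r1=0x14
body[2] sub  r3, r0, r4 -> r3=0xb2
body[3] sub  r3, r4, r0 -> r3=0x4e
body[4] add  r0, r4, #52 -> r0=0x85
epilogue: pop r0=0x03, sp=0xcf
r0 is callee-saved -> restored

REG = 0x03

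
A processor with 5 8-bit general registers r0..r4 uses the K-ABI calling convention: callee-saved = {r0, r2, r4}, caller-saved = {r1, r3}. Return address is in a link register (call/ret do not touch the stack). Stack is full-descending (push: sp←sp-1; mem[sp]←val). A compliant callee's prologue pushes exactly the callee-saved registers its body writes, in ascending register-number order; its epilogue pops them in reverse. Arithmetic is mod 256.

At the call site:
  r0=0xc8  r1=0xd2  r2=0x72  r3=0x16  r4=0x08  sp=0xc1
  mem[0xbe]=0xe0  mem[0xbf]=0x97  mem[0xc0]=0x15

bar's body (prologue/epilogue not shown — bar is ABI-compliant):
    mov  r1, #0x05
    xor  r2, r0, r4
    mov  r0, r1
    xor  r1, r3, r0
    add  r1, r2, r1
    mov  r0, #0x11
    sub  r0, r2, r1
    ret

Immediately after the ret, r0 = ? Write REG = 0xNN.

prologue: push r0 -> mem[0xc0]=0xc8, sp=0xc0
prologue: push r2 -> mem[0xbf]=0x72, sp=0xbf
body[0] mov  r1, #0x05 -> r1=0x05
body[1] xor  r2, r0, r4 -> r2=0xc0
body[2] mov  r0, r1 -> r0=0x05
body[3] xor  r1, r3, r0 -> r1=0x13
body[4] add  r1, r2, r1 -> r1=0xd3
body[5] mov  r0, #0x11 -> r0=0x11
body[6] sub  r0, r2, r1 -> r0=0xed
epilogue: pop r2=0x72, sp=0xc0
epilogue: pop r0=0xc8, sp=0xc1
r0 is callee-saved -> restored

REG = 0xc8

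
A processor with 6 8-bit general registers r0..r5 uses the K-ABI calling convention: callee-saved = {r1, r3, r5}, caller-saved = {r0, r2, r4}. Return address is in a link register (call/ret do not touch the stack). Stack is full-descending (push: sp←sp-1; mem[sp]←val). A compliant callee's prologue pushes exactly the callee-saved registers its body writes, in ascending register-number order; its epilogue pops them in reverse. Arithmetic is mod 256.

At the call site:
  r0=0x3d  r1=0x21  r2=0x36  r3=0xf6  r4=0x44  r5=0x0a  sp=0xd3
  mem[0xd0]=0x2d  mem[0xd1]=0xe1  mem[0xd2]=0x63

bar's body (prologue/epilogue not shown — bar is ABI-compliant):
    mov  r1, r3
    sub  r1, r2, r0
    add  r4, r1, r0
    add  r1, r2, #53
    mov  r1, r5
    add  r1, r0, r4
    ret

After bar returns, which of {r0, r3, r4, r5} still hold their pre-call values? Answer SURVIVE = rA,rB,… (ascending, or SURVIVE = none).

SURVIVE = r0,r3,r5

prologue: push r1 -> mem[0xd2]=0x21, sp=0xd2
body[0] mov  r1, r3 -> r1=0xf6
body[1] sub  r1, r2, r0 -> r1=0xf9
body[2] add  r4, r1, r0 -> r4=0x36
body[3] add  r1, r2, #53 -> r1=0x6b
body[4] mov  r1, r5 -> r1=0x0a
body[5] add  r1, r0, r4 -> r1=0x73
epilogue: pop r1=0x21, sp=0xd3
r0: caller-saved, written=False
r3: callee-saved, written=False
r4: caller-saved, written=True
r5: callee-saved, written=False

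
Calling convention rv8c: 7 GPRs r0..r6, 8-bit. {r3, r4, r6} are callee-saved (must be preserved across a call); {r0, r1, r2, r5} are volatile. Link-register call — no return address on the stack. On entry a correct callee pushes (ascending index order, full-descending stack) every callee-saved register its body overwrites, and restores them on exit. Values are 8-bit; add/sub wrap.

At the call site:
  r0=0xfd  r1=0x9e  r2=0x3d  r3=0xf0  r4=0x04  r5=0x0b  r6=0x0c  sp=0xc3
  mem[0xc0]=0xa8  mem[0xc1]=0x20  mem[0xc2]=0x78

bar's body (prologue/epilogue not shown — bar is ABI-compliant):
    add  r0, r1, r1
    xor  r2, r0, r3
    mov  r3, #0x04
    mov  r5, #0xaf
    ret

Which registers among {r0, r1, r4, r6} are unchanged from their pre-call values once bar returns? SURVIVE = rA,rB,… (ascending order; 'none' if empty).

prologue: push r3 → mem[0xc2]=0xf0, sp=0xc2
body[0] add  r0, r1, r1 → r0=0x3c
body[1] xor  r2, r0, r3 → r2=0xcc
body[2] mov  r3, #0x04 → r3=0x04
body[3] mov  r5, #0xaf → r5=0xaf
epilogue: pop r3=0xf0, sp=0xc3
r0: caller-saved, written=True
r1: caller-saved, written=False
r4: callee-saved, written=False
r6: callee-saved, written=False

SURVIVE = r1,r4,r6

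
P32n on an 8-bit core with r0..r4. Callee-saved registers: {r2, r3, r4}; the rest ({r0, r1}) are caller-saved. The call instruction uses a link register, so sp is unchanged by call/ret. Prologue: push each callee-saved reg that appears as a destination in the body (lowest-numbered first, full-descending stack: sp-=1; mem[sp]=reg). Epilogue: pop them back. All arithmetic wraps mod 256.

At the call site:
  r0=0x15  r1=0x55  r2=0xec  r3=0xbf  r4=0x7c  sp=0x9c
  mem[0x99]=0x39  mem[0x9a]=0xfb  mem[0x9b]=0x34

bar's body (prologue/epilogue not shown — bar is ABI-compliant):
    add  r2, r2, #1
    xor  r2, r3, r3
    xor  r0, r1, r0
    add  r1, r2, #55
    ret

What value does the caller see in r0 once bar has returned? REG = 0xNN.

prologue: push r2 → mem[0x9b]=0xec, sp=0x9b
body[0] add  r2, r2, #1 → r2=0xed
body[1] xor  r2, r3, r3 → r2=0x00
body[2] xor  r0, r1, r0 → r0=0x40
body[3] add  r1, r2, #55 → r1=0x37
epilogue: pop r2=0xec, sp=0x9c
r0 is caller-saved → body value

REG = 0x40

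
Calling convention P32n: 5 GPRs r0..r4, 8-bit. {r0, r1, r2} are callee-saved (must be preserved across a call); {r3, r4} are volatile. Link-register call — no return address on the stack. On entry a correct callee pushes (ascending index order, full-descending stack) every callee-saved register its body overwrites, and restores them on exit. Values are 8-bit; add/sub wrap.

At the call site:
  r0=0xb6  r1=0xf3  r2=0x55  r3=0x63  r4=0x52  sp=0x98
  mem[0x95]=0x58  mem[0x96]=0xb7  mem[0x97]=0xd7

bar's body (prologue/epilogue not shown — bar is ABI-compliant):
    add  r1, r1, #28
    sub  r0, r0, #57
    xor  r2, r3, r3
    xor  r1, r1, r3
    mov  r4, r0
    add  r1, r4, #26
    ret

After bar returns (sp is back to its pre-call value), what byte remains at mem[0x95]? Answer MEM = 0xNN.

MEM = 0x55

prologue: push r0 → mem[0x97]=0xb6, sp=0x97
prologue: push r1 → mem[0x96]=0xf3, sp=0x96
prologue: push r2 → mem[0x95]=0x55, sp=0x95
body[0] add  r1, r1, #28 → r1=0x0f
body[1] sub  r0, r0, #57 → r0=0x7d
body[2] xor  r2, r3, r3 → r2=0x00
body[3] xor  r1, r1, r3 → r1=0x6c
body[4] mov  r4, r0 → r4=0x7d
body[5] add  r1, r4, #26 → r1=0x97
epilogue: pop r2=0x55, sp=0x96
epilogue: pop r1=0xf3, sp=0x97
epilogue: pop r0=0xb6, sp=0x98
prologue pushed ['r0', 'r1', 'r2'] at ['0x97', '0x96', '0x95']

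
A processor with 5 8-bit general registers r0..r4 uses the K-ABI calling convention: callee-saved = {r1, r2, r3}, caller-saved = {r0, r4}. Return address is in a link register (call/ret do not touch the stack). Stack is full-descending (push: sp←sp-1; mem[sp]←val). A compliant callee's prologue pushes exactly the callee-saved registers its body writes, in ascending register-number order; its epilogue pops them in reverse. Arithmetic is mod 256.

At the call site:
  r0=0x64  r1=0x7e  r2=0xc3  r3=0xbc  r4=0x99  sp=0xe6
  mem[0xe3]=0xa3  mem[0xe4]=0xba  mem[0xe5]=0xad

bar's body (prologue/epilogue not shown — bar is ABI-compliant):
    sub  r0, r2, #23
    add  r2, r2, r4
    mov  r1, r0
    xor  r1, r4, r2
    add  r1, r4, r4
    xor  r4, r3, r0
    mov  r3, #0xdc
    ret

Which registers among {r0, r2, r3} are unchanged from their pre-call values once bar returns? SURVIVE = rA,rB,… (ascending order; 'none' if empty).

prologue: push r1 -> mem[0xe5]=0x7e, sp=0xe5
prologue: push r2 -> mem[0xe4]=0xc3, sp=0xe4
prologue: push r3 -> mem[0xe3]=0xbc, sp=0xe3
body[0] sub  r0, r2, #23 -> r0=0xac
body[1] add  r2, r2, r4 -> r2=0x5c
body[2] mov  r1, r0 -> r1=0xac
body[3] xor  r1, r4, r2 -> r1=0xc5
body[4] add  r1, r4, r4 -> r1=0x32
body[5] xor  r4, r3, r0 -> r4=0x10
body[6] mov  r3, #0xdc -> r3=0xdc
epilogue: pop r3=0xbc, sp=0xe4
epilogue: pop r2=0xc3, sp=0xe5
epilogue: pop r1=0x7e, sp=0xe6
r0: caller-saved, written=True
r2: callee-saved, written=True
r3: callee-saved, written=True

SURVIVE = r2,r3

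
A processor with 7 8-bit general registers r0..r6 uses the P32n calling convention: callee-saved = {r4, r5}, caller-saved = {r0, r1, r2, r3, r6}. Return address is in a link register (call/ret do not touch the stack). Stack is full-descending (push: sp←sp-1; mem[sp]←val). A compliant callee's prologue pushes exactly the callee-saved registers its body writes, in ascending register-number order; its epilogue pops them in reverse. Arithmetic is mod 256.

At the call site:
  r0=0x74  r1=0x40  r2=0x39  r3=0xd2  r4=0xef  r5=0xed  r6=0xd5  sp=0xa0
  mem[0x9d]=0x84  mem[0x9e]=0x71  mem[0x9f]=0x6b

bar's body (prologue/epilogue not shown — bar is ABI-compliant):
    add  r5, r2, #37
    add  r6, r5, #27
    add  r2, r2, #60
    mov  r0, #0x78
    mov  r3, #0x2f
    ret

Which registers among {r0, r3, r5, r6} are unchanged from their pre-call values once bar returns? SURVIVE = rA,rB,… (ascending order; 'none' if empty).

prologue: push r5 → mem[0x9f]=0xed, sp=0x9f
body[0] add  r5, r2, #37 → r5=0x5e
body[1] add  r6, r5, #27 → r6=0x79
body[2] add  r2, r2, #60 → r2=0x75
body[3] mov  r0, #0x78 → r0=0x78
body[4] mov  r3, #0x2f → r3=0x2f
epilogue: pop r5=0xed, sp=0xa0
r0: caller-saved, written=True
r3: caller-saved, written=True
r5: callee-saved, written=True
r6: caller-saved, written=True

SURVIVE = r5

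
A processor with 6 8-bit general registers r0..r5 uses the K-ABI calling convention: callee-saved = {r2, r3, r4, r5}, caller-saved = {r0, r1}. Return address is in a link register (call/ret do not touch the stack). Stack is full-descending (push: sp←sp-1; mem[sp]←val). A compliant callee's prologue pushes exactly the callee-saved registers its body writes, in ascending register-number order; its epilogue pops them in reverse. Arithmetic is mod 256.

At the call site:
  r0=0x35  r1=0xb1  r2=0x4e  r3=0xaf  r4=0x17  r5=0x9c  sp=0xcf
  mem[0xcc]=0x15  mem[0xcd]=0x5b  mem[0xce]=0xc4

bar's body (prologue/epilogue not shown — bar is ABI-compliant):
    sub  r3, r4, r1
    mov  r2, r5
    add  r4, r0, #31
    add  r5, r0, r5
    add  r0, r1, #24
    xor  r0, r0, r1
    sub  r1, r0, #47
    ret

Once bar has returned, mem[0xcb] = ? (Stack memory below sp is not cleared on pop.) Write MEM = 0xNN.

MEM = 0x9c

prologue: push r2 → mem[0xce]=0x4e, sp=0xce
prologue: push r3 → mem[0xcd]=0xaf, sp=0xcd
prologue: push r4 → mem[0xcc]=0x17, sp=0xcc
prologue: push r5 → mem[0xcb]=0x9c, sp=0xcb
body[0] sub  r3, r4, r1 → r3=0x66
body[1] mov  r2, r5 → r2=0x9c
body[2] add  r4, r0, #31 → r4=0x54
body[3] add  r5, r0, r5 → r5=0xd1
body[4] add  r0, r1, #24 → r0=0xc9
body[5] xor  r0, r0, r1 → r0=0x78
body[6] sub  r1, r0, #47 → r1=0x49
epilogue: pop r5=0x9c, sp=0xcc
epilogue: pop r4=0x17, sp=0xcd
epilogue: pop r3=0xaf, sp=0xce
epilogue: pop r2=0x4e, sp=0xcf
prologue pushed ['r2', 'r3', 'r4', 'r5'] at ['0xce', '0xcd', '0xcc', '0xcb']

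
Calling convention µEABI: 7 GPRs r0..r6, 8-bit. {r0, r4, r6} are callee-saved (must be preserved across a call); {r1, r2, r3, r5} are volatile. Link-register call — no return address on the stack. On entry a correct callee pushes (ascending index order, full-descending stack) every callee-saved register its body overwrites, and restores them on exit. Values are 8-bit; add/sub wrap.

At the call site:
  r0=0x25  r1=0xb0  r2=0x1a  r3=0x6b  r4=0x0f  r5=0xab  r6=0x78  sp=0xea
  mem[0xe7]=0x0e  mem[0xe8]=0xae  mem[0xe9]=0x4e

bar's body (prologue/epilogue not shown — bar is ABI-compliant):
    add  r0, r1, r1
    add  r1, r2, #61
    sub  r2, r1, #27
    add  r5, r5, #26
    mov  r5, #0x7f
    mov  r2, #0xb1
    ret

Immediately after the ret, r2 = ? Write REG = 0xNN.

prologue: push r0 → mem[0xe9]=0x25, sp=0xe9
body[0] add  r0, r1, r1 → r0=0x60
body[1] add  r1, r2, #61 → r1=0x57
body[2] sub  r2, r1, #27 → r2=0x3c
body[3] add  r5, r5, #26 → r5=0xc5
body[4] mov  r5, #0x7f → r5=0x7f
body[5] mov  r2, #0xb1 → r2=0xb1
epilogue: pop r0=0x25, sp=0xea
r2 is caller-saved → body value

REG = 0xb1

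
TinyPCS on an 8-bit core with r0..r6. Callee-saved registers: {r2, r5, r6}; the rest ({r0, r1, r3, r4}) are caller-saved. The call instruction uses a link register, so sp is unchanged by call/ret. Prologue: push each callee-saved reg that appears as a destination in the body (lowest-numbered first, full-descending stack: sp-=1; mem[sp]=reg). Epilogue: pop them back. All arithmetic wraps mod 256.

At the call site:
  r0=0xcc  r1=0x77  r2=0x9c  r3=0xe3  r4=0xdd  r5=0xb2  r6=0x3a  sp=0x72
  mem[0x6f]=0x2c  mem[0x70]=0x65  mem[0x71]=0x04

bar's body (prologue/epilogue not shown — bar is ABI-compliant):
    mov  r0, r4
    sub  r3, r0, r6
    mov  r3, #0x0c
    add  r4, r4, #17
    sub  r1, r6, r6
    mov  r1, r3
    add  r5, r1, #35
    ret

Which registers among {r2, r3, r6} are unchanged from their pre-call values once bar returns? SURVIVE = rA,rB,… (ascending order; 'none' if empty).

prologue: push r5 -> mem[0x71]=0xb2, sp=0x71
body[0] mov  r0, r4 -> r0=0xdd
body[1] sub  r3, r0, r6 -> r3=0xa3
body[2] mov  r3, #0x0c -> r3=0x0c
body[3] add  r4, r4, #17 -> r4=0xee
body[4] sub  r1, r6, r6 -> r1=0x00
body[5] mov  r1, r3 -> r1=0x0c
body[6] add  r5, r1, #35 -> r5=0x2f
epilogue: pop r5=0xb2, sp=0x72
r2: callee-saved, written=False
r3: caller-saved, written=True
r6: callee-saved, written=False

SURVIVE = r2,r6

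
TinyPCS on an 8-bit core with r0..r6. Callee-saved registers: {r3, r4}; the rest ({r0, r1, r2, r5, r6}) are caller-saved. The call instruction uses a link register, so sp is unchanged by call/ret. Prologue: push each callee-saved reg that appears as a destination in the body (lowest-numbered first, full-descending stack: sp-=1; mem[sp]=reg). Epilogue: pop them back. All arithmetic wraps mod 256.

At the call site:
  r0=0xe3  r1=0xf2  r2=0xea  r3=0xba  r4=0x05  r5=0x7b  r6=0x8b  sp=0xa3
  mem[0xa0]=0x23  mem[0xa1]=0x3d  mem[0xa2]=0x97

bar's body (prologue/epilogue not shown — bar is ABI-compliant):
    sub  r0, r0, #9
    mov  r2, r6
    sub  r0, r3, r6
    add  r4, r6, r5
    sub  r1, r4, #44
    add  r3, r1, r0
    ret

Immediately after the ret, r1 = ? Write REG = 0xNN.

prologue: push r3 -> mem[0xa2]=0xba, sp=0xa2
prologue: push r4 -> mem[0xa1]=0x05, sp=0xa1
body[0] sub  r0, r0, #9 -> r0=0xda
body[1] mov  r2, r6 -> r2=0x8b
body[2] sub  r0, r3, r6 -> r0=0x2f
body[3] add  r4, r6, r5 -> r4=0x06
body[4] sub  r1, r4, #44 -> r1=0xda
body[5] add  r3, r1, r0 -> r3=0x09
epilogue: pop r4=0x05, sp=0xa2
epilogue: pop r3=0xba, sp=0xa3
r1 is caller-saved -> body value

REG = 0xda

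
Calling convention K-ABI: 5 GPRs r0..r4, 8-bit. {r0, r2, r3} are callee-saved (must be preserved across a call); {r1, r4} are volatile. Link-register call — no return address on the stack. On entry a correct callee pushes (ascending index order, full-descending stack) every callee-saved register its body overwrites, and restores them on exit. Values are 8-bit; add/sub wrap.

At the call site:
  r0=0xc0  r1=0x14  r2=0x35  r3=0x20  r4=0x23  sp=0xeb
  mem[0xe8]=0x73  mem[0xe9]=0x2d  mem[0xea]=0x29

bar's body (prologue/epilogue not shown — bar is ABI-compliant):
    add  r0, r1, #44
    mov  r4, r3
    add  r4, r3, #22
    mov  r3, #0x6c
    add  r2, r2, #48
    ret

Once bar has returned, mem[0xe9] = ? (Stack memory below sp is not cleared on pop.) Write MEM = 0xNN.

prologue: push r0 -> mem[0xea]=0xc0, sp=0xea
prologue: push r2 -> mem[0xe9]=0x35, sp=0xe9
prologue: push r3 -> mem[0xe8]=0x20, sp=0xe8
body[0] add  r0, r1, #44 -> r0=0x40
body[1] mov  r4, r3 -> r4=0x20
body[2] add  r4, r3, #22 -> r4=0x36
body[3] mov  r3, #0x6c -> r3=0x6c
body[4] add  r2, r2, #48 -> r2=0x65
epilogue: pop r3=0x20, sp=0xe9
epilogue: pop r2=0x35, sp=0xea
epilogue: pop r0=0xc0, sp=0xeb
prologue pushed ['r0', 'r2', 'r3'] at ['0xea', '0xe9', '0xe8']

MEM = 0x35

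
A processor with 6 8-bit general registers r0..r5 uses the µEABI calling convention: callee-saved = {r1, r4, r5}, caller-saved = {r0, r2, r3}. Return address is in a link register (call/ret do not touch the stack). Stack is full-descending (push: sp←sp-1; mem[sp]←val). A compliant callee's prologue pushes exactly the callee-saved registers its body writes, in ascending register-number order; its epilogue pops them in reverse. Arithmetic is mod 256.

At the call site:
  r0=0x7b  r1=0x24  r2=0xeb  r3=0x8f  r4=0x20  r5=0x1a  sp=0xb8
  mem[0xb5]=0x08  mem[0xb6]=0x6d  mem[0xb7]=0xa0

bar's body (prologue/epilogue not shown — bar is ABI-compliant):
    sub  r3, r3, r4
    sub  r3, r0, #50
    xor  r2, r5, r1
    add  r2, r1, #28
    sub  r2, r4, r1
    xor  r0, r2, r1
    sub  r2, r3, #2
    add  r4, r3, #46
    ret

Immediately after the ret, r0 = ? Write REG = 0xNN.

prologue: push r4 -> mem[0xb7]=0x20, sp=0xb7
body[0] sub  r3, r3, r4 -> r3=0x6f
body[1] sub  r3, r0, #50 -> r3=0x49
body[2] xor  r2, r5, r1 -> r2=0x3e
body[3] add  r2, r1, #28 -> r2=0x40
body[4] sub  r2, r4, r1 -> r2=0xfc
body[5] xor  r0, r2, r1 -> r0=0xd8
body[6] sub  r2, r3, #2 -> r2=0x47
body[7] add  r4, r3, #46 -> r4=0x77
epilogue: pop r4=0x20, sp=0xb8
r0 is caller-saved -> body value

REG = 0xd8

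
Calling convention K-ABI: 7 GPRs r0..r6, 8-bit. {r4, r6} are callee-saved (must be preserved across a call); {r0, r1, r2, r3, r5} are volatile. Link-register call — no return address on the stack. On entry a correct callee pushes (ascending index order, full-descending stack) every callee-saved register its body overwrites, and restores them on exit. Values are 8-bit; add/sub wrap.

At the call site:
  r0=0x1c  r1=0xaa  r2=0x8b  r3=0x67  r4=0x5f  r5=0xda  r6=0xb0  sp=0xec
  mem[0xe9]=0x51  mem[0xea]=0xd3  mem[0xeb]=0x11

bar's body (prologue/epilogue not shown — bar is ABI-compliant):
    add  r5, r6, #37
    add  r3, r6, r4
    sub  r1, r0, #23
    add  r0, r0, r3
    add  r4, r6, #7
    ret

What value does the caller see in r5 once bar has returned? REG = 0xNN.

REG = 0xd5

prologue: push r4 -> mem[0xeb]=0x5f, sp=0xeb
body[0] add  r5, r6, #37 -> r5=0xd5
body[1] add  r3, r6, r4 -> r3=0x0f
body[2] sub  r1, r0, #23 -> r1=0x05
body[3] add  r0, r0, r3 -> r0=0x2b
body[4] add  r4, r6, #7 -> r4=0xb7
epilogue: pop r4=0x5f, sp=0xec
r5 is caller-saved -> body value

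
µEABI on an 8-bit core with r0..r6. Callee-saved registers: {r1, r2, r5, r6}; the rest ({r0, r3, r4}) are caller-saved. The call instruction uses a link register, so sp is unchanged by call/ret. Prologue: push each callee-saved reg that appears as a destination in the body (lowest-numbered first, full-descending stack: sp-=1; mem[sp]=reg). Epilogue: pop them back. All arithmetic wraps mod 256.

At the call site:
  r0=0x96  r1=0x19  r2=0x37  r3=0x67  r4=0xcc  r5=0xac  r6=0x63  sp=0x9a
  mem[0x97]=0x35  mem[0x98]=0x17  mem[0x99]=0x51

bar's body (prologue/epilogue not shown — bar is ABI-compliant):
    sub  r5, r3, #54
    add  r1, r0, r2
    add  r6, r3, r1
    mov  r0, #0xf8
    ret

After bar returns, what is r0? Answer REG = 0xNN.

prologue: push r1 → mem[0x99]=0x19, sp=0x99
prologue: push r5 → mem[0x98]=0xac, sp=0x98
prologue: push r6 → mem[0x97]=0x63, sp=0x97
body[0] sub  r5, r3, #54 → r5=0x31
body[1] add  r1, r0, r2 → r1=0xcd
body[2] add  r6, r3, r1 → r6=0x34
body[3] mov  r0, #0xf8 → r0=0xf8
epilogue: pop r6=0x63, sp=0x98
epilogue: pop r5=0xac, sp=0x99
epilogue: pop r1=0x19, sp=0x9a
r0 is caller-saved → body value

REG = 0xf8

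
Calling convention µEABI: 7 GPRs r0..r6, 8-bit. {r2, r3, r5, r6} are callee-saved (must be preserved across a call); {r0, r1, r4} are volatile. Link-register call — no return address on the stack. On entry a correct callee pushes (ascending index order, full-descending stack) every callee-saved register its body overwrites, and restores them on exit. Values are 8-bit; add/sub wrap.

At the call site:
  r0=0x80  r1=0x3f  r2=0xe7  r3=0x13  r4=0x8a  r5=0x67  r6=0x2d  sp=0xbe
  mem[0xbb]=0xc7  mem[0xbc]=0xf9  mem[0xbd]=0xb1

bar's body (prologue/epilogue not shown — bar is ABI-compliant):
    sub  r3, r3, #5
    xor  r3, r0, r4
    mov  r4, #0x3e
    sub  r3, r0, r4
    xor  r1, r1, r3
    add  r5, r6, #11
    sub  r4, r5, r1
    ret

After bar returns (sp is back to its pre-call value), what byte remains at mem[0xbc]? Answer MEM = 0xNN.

prologue: push r3 → mem[0xbd]=0x13, sp=0xbd
prologue: push r5 → mem[0xbc]=0x67, sp=0xbc
body[0] sub  r3, r3, #5 → r3=0x0e
body[1] xor  r3, r0, r4 → r3=0x0a
body[2] mov  r4, #0x3e → r4=0x3e
body[3] sub  r3, r0, r4 → r3=0x42
body[4] xor  r1, r1, r3 → r1=0x7d
body[5] add  r5, r6, #11 → r5=0x38
body[6] sub  r4, r5, r1 → r4=0xbb
epilogue: pop r5=0x67, sp=0xbd
epilogue: pop r3=0x13, sp=0xbe
prologue pushed ['r3', 'r5'] at ['0xbd', '0xbc']

MEM = 0x67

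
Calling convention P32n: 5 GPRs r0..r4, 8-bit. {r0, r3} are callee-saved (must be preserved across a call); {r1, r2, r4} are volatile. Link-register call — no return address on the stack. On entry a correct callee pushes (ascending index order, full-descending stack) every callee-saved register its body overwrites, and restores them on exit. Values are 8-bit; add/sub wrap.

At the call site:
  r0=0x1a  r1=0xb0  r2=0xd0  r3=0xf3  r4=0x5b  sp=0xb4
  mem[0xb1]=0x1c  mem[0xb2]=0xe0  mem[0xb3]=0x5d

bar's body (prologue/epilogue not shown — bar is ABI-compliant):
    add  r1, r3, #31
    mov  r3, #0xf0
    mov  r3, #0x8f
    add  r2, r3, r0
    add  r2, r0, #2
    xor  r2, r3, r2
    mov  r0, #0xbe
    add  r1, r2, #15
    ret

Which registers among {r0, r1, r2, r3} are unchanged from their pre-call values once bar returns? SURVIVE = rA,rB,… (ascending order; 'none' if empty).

SURVIVE = r0,r3

prologue: push r0 -> mem[0xb3]=0x1a, sp=0xb3
prologue: push r3 -> mem[0xb2]=0xf3, sp=0xb2
body[0] add  r1, r3, #31 -> r1=0x12
body[1] mov  r3, #0xf0 -> r3=0xf0
body[2] mov  r3, #0x8f -> r3=0x8f
body[3] add  r2, r3, r0 -> r2=0xa9
body[4] add  r2, r0, #2 -> r2=0x1c
body[5] xor  r2, r3, r2 -> r2=0x93
body[6] mov  r0, #0xbe -> r0=0xbe
body[7] add  r1, r2, #15 -> r1=0xa2
epilogue: pop r3=0xf3, sp=0xb3
epilogue: pop r0=0x1a, sp=0xb4
r0: callee-saved, written=True
r1: caller-saved, written=True
r2: caller-saved, written=True
r3: callee-saved, written=True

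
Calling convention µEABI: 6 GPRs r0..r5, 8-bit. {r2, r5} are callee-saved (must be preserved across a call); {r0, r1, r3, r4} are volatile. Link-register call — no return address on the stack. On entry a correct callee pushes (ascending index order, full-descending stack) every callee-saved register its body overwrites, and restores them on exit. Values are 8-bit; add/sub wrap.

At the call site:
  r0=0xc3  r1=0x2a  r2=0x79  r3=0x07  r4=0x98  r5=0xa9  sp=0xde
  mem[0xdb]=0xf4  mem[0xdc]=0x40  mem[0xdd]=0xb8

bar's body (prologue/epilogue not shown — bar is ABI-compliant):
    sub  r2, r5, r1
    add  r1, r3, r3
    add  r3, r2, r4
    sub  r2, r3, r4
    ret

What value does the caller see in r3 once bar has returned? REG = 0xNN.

REG = 0x17

prologue: push r2 → mem[0xdd]=0x79, sp=0xdd
body[0] sub  r2, r5, r1 → r2=0x7f
body[1] add  r1, r3, r3 → r1=0x0e
body[2] add  r3, r2, r4 → r3=0x17
body[3] sub  r2, r3, r4 → r2=0x7f
epilogue: pop r2=0x79, sp=0xde
r3 is caller-saved → body value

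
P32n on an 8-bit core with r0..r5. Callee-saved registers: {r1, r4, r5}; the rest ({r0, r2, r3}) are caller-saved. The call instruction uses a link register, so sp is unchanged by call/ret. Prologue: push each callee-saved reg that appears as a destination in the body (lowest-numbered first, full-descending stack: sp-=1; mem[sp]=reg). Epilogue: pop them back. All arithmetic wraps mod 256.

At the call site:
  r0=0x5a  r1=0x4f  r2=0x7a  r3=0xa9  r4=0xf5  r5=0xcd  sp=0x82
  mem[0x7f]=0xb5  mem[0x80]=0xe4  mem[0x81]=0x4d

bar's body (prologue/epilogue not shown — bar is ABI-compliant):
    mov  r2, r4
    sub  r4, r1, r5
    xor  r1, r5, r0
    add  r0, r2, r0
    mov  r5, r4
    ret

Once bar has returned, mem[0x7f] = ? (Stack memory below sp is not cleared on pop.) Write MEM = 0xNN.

MEM = 0xcd

prologue: push r1 -> mem[0x81]=0x4f, sp=0x81
prologue: push r4 -> mem[0x80]=0xf5, sp=0x80
prologue: push r5 -> mem[0x7f]=0xcd, sp=0x7f
body[0] mov  r2, r4 -> r2=0xf5
body[1] sub  r4, r1, r5 -> r4=0x82
body[2] xor  r1, r5, r0 -> r1=0x97
body[3] add  r0, r2, r0 -> r0=0x4f
body[4] mov  r5, r4 -> r5=0x82
epilogue: pop r5=0xcd, sp=0x80
epilogue: pop r4=0xf5, sp=0x81
epilogue: pop r1=0x4f, sp=0x82
prologue pushed ['r1', 'r4', 'r5'] at ['0x81', '0x80', '0x7f']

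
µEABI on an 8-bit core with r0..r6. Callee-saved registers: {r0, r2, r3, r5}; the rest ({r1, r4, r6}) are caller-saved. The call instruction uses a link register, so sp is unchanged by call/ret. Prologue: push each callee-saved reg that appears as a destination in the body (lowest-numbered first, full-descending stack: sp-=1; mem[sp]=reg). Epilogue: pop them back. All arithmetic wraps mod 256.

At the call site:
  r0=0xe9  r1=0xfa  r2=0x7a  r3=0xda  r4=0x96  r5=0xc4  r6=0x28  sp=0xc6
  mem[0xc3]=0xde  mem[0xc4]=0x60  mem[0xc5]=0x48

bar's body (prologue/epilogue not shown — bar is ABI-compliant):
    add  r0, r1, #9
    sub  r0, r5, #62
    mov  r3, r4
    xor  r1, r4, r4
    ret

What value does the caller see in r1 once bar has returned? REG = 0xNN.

REG = 0x00

prologue: push r0 -> mem[0xc5]=0xe9, sp=0xc5
prologue: push r3 -> mem[0xc4]=0xda, sp=0xc4
body[0] add  r0, r1, #9 -> r0=0x03
body[1] sub  r0, r5, #62 -> r0=0x86
body[2] mov  r3, r4 -> r3=0x96
body[3] xor  r1, r4, r4 -> r1=0x00
epilogue: pop r3=0xda, sp=0xc5
epilogue: pop r0=0xe9, sp=0xc6
r1 is caller-saved -> body value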